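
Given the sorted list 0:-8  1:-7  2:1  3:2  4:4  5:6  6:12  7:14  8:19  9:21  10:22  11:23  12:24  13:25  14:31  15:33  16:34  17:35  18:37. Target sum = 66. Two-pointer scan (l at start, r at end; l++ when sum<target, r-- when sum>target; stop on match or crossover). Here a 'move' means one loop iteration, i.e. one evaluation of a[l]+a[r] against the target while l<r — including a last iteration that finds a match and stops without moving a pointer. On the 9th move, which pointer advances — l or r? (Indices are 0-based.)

l

[0,18] -8+37=29 <66 → l++
[1,18] -7+37=30 <66 → l++
[2,18] 1+37=38 <66 → l++
[3,18] 2+37=39 <66 → l++
[4,18] 4+37=41 <66 → l++
[5,18] 6+37=43 <66 → l++
[6,18] 12+37=49 <66 → l++
[7,18] 14+37=51 <66 → l++
[8,18] 19+37=56 <66 → l++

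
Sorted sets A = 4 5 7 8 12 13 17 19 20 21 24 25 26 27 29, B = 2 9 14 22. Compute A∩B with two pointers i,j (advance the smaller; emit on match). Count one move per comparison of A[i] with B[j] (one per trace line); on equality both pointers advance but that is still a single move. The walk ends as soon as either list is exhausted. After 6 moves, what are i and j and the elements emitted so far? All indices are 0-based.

i=4, j=2, emitted=[]

i=0 j=0: 4>2, j++
i=0 j=1: 4<9, i++
i=1 j=1: 5<9, i++
i=2 j=1: 7<9, i++
i=3 j=1: 8<9, i++
i=4 j=1: 12>9, j++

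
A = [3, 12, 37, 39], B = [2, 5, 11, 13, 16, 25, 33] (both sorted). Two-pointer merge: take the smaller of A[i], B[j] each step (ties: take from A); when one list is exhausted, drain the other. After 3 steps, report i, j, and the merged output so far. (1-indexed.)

i=2, j=3, merged so far=[2, 3, 5]

i=1 j=1: A[i]=3>B[j]=2 take 2, j++
i=1 j=2: A[i]=3<=B[j]=5 take 3, i++
i=2 j=2: A[i]=12>B[j]=5 take 5, j++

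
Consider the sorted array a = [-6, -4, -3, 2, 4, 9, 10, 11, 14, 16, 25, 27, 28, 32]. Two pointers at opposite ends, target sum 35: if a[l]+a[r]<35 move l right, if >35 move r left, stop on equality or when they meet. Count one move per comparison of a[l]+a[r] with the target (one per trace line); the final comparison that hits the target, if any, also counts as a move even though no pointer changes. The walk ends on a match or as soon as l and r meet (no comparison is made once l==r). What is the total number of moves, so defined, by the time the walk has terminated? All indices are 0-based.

10 moves

l=0 r=13: -6+32=26 <35, l++
l=1 r=13: -4+32=28 <35, l++
l=2 r=13: -3+32=29 <35, l++
l=3 r=13: 2+32=34 <35, l++
l=4 r=13: 4+32=36 >35, r--
l=4 r=12: 4+28=32 <35, l++
l=5 r=12: 9+28=37 >35, r--
l=5 r=11: 9+27=36 >35, r--
l=5 r=10: 9+25=34 <35, l++
l=6 r=10: 10+25=35, found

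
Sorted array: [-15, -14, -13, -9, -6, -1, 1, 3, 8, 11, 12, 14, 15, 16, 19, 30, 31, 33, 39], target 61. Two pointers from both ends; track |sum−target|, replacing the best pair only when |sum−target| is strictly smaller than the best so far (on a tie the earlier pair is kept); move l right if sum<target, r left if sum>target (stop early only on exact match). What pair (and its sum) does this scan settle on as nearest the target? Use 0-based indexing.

l=0 r=18: -15+39=24 d=37 *, l++
l=1 r=18: -14+39=25 d=36 *, l++
l=2 r=18: -13+39=26 d=35 *, l++
l=3 r=18: -9+39=30 d=31 *, l++
l=4 r=18: -6+39=33 d=28 *, l++
l=5 r=18: -1+39=38 d=23 *, l++
l=6 r=18: 1+39=40 d=21 *, l++
l=7 r=18: 3+39=42 d=19 *, l++
l=8 r=18: 8+39=47 d=14 *, l++
l=9 r=18: 11+39=50 d=11 *, l++
l=10 r=18: 12+39=51 d=10 *, l++
l=11 r=18: 14+39=53 d=8 *, l++
l=12 r=18: 15+39=54 d=7 *, l++
l=13 r=18: 16+39=55 d=6 *, l++
l=14 r=18: 19+39=58 d=3 *, l++
l=15 r=18: 30+39=69 d=8, r--
l=15 r=17: 30+33=63 d=2 *, r--
l=15 r=16: 30+31=61 d=0 *, stop

pair (30, 31) with sum 61 (|Δ|=0)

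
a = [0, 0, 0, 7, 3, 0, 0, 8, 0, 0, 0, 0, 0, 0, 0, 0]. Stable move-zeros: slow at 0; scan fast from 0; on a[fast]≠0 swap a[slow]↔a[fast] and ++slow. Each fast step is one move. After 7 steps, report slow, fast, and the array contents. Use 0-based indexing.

slow=2, fast=7, a=[7, 3, 0, 0, 0, 0, 0, 8, 0, 0, 0, 0, 0, 0, 0, 0]

slow=0 fast=0: a[fast]=0, fast++
slow=0 fast=1: a[fast]=0, fast++
slow=0 fast=2: a[fast]=0, fast++
slow=0 fast=3: a[fast]=7≠0 swap→a[0]=7, slow++,fast++
slow=1 fast=4: a[fast]=3≠0 swap→a[1]=3, slow++,fast++
slow=2 fast=5: a[fast]=0, fast++
slow=2 fast=6: a[fast]=0, fast++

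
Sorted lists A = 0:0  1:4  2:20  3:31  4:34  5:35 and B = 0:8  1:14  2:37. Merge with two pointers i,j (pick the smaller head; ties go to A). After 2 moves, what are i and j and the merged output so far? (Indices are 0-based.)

i=2, j=0, merged so far=[0, 4]

i=0 j=0: A[i]=0<=B[j]=8 take 0, i++
i=1 j=0: A[i]=4<=B[j]=8 take 4, i++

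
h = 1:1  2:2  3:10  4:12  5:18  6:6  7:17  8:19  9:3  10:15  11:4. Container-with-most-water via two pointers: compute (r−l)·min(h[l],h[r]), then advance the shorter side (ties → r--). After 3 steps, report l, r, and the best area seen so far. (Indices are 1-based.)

l=3, r=10, best area=32

l=1 r=11: min(1,4)*10=10 best=10 *, l++
l=2 r=11: min(2,4)*9=18 best=18 *, l++
l=3 r=11: min(10,4)*8=32 best=32 *, r--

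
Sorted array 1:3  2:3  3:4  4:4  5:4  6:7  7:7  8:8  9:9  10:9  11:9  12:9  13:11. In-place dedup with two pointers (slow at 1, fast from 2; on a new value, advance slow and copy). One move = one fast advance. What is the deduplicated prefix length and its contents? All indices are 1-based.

length 6; prefix = [3, 4, 7, 8, 9, 11]

(s=1,f=2) a[fast]=3=a[slow] dup → fast++
(s=1,f=3) a[fast]=4≠a[slow]=3 write a[2]=4 → slow++,fast++
(s=2,f=4) a[fast]=4=a[slow] dup → fast++
(s=2,f=5) a[fast]=4=a[slow] dup → fast++
(s=2,f=6) a[fast]=7≠a[slow]=4 write a[3]=7 → slow++,fast++
(s=3,f=7) a[fast]=7=a[slow] dup → fast++
(s=3,f=8) a[fast]=8≠a[slow]=7 write a[4]=8 → slow++,fast++
(s=4,f=9) a[fast]=9≠a[slow]=8 write a[5]=9 → slow++,fast++
(s=5,f=10) a[fast]=9=a[slow] dup → fast++
(s=5,f=11) a[fast]=9=a[slow] dup → fast++
(s=5,f=12) a[fast]=9=a[slow] dup → fast++
(s=5,f=13) a[fast]=11≠a[slow]=9 write a[6]=11 → slow++,fast++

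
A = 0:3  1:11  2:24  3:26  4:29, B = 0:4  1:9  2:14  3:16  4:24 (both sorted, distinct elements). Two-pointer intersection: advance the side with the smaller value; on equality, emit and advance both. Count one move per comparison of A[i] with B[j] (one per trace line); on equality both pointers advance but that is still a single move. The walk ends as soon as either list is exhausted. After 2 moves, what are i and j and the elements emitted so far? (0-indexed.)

i=1, j=1, emitted=[]

i=0 j=0: 3<4, i++
i=1 j=0: 11>4, j++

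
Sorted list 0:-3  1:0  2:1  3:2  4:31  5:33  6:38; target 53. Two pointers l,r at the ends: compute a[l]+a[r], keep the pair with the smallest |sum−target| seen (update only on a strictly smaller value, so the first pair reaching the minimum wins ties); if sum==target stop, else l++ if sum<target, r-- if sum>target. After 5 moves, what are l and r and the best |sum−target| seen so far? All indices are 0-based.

l=4, r=5, best |Δ|=13

[0,6] -3+38=35 d=18 * → l++
[1,6] 0+38=38 d=15 * → l++
[2,6] 1+38=39 d=14 * → l++
[3,6] 2+38=40 d=13 * → l++
[4,6] 31+38=69 d=16 → r--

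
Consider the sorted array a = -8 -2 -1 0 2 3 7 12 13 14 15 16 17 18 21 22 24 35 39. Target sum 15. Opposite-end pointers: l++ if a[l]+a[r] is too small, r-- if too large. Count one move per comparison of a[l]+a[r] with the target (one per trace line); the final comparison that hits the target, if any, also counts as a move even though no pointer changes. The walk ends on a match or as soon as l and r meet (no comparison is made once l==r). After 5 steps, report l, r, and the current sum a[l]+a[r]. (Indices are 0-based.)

l=1, r=14, sum=19

l=0 r=18: -8+39=31 >15, r--
l=0 r=17: -8+35=27 >15, r--
l=0 r=16: -8+24=16 >15, r--
l=0 r=15: -8+22=14 <15, l++
l=1 r=15: -2+22=20 >15, r--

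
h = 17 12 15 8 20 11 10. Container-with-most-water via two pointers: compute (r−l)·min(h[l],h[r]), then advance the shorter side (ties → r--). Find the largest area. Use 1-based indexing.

max area = 68

l=1 r=7: min(17,10)*6=60 best=60 *, r--
l=1 r=6: min(17,11)*5=55 best=60, r--
l=1 r=5: min(17,20)*4=68 best=68 *, l++
l=2 r=5: min(12,20)*3=36 best=68, l++
l=3 r=5: min(15,20)*2=30 best=68, l++
l=4 r=5: min(8,20)*1=8 best=68, l++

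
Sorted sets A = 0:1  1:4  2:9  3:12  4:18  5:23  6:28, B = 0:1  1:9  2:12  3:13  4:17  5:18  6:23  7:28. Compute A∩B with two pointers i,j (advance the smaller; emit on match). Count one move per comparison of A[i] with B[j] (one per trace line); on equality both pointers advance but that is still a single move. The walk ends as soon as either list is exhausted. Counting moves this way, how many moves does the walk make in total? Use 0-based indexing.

9 moves

i=0 j=0: 1==1 emit, i++,j++
i=1 j=1: 4<9, i++
i=2 j=1: 9==9 emit, i++,j++
i=3 j=2: 12==12 emit, i++,j++
i=4 j=3: 18>13, j++
i=4 j=4: 18>17, j++
i=4 j=5: 18==18 emit, i++,j++
i=5 j=6: 23==23 emit, i++,j++
i=6 j=7: 28==28 emit, i++,j++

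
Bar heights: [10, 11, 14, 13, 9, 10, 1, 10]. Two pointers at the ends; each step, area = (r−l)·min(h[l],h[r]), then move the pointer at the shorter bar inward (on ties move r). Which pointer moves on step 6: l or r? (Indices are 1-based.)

l=1 r=8: min(10,10)*7=70 best=70 *, r--
l=1 r=7: min(10,1)*6=6 best=70, r--
l=1 r=6: min(10,10)*5=50 best=70, r--
l=1 r=5: min(10,9)*4=36 best=70, r--
l=1 r=4: min(10,13)*3=30 best=70, l++
l=2 r=4: min(11,13)*2=22 best=70, l++

l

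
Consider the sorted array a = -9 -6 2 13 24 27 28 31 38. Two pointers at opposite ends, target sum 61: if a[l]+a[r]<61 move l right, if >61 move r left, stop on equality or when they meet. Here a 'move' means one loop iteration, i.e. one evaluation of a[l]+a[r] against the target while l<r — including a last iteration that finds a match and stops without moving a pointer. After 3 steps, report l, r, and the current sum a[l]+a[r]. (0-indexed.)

l=0 r=8: -9+38=29 <61, l++
l=1 r=8: -6+38=32 <61, l++
l=2 r=8: 2+38=40 <61, l++

l=3, r=8, sum=51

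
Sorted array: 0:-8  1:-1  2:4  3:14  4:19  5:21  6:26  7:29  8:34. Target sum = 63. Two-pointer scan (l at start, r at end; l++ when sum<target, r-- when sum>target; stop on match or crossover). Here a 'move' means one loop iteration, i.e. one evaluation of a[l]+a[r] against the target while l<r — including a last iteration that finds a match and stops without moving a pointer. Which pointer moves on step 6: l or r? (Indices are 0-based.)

l

l=0 r=8: -8+34=26 <63, l++
l=1 r=8: -1+34=33 <63, l++
l=2 r=8: 4+34=38 <63, l++
l=3 r=8: 14+34=48 <63, l++
l=4 r=8: 19+34=53 <63, l++
l=5 r=8: 21+34=55 <63, l++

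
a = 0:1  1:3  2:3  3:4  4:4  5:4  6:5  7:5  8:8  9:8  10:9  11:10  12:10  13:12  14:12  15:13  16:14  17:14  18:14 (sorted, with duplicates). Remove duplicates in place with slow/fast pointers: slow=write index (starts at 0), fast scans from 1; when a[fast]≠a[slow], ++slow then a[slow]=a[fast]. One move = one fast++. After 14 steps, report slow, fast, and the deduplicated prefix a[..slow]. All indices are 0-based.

slow=7, fast=15, prefix=[1, 3, 4, 5, 8, 9, 10, 12]

slow=0 fast=1: a[fast]=3≠a[slow]=1 write a[1]=3, slow++,fast++
slow=1 fast=2: a[fast]=3=a[slow] dup, fast++
slow=1 fast=3: a[fast]=4≠a[slow]=3 write a[2]=4, slow++,fast++
slow=2 fast=4: a[fast]=4=a[slow] dup, fast++
slow=2 fast=5: a[fast]=4=a[slow] dup, fast++
slow=2 fast=6: a[fast]=5≠a[slow]=4 write a[3]=5, slow++,fast++
slow=3 fast=7: a[fast]=5=a[slow] dup, fast++
slow=3 fast=8: a[fast]=8≠a[slow]=5 write a[4]=8, slow++,fast++
slow=4 fast=9: a[fast]=8=a[slow] dup, fast++
slow=4 fast=10: a[fast]=9≠a[slow]=8 write a[5]=9, slow++,fast++
slow=5 fast=11: a[fast]=10≠a[slow]=9 write a[6]=10, slow++,fast++
slow=6 fast=12: a[fast]=10=a[slow] dup, fast++
slow=6 fast=13: a[fast]=12≠a[slow]=10 write a[7]=12, slow++,fast++
slow=7 fast=14: a[fast]=12=a[slow] dup, fast++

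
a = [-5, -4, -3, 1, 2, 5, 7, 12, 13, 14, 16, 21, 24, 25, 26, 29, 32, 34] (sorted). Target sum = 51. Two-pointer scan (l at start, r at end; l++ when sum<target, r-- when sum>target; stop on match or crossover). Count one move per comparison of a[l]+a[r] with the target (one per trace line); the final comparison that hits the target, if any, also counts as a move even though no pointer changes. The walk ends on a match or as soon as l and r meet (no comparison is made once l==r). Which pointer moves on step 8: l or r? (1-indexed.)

l

[1,18] -5+34=29 <51 → l++
[2,18] -4+34=30 <51 → l++
[3,18] -3+34=31 <51 → l++
[4,18] 1+34=35 <51 → l++
[5,18] 2+34=36 <51 → l++
[6,18] 5+34=39 <51 → l++
[7,18] 7+34=41 <51 → l++
[8,18] 12+34=46 <51 → l++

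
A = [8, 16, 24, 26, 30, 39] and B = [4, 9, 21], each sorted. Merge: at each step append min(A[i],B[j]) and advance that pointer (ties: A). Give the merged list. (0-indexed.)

[4, 8, 9, 16, 21, 24, 26, 30, 39]

[i=0,j=0] A[i]=8>B[j]=4 take 4 → j++
[i=0,j=1] A[i]=8<=B[j]=9 take 8 → i++
[i=1,j=1] A[i]=16>B[j]=9 take 9 → j++
[i=1,j=2] A[i]=16<=B[j]=21 take 16 → i++
[i=2,j=2] A[i]=24>B[j]=21 take 21 → j++
[i=2,j=3] B done, take A[i]=24 → i++
[i=3,j=3] B done, take A[i]=26 → i++
[i=4,j=3] B done, take A[i]=30 → i++
[i=5,j=3] B done, take A[i]=39 → i++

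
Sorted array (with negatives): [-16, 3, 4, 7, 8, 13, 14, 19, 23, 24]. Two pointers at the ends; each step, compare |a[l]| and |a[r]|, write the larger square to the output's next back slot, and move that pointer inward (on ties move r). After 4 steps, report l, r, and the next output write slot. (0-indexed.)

l=0 r=9: |-16|<=|24| out[9]=576, r--
l=0 r=8: |-16|<=|23| out[8]=529, r--
l=0 r=7: |-16|<=|19| out[7]=361, r--
l=0 r=6: |-16|>|14| out[6]=256, l++

l=1, r=6, next write slot=5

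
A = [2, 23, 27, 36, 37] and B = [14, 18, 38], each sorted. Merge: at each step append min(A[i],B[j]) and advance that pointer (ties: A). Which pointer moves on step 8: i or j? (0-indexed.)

i=0 j=0: A[i]=2<=B[j]=14 take 2, i++
i=1 j=0: A[i]=23>B[j]=14 take 14, j++
i=1 j=1: A[i]=23>B[j]=18 take 18, j++
i=1 j=2: A[i]=23<=B[j]=38 take 23, i++
i=2 j=2: A[i]=27<=B[j]=38 take 27, i++
i=3 j=2: A[i]=36<=B[j]=38 take 36, i++
i=4 j=2: A[i]=37<=B[j]=38 take 37, i++
i=5 j=2: A done, take B[j]=38, j++

j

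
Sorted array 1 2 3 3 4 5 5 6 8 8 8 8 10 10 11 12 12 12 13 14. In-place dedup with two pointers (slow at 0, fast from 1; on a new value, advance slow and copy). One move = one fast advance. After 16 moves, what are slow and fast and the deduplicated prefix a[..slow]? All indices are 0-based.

slow=9, fast=17, prefix=[1, 2, 3, 4, 5, 6, 8, 10, 11, 12]

(s=0,f=1) a[fast]=2≠a[slow]=1 write a[1]=2 → slow++,fast++
(s=1,f=2) a[fast]=3≠a[slow]=2 write a[2]=3 → slow++,fast++
(s=2,f=3) a[fast]=3=a[slow] dup → fast++
(s=2,f=4) a[fast]=4≠a[slow]=3 write a[3]=4 → slow++,fast++
(s=3,f=5) a[fast]=5≠a[slow]=4 write a[4]=5 → slow++,fast++
(s=4,f=6) a[fast]=5=a[slow] dup → fast++
(s=4,f=7) a[fast]=6≠a[slow]=5 write a[5]=6 → slow++,fast++
(s=5,f=8) a[fast]=8≠a[slow]=6 write a[6]=8 → slow++,fast++
(s=6,f=9) a[fast]=8=a[slow] dup → fast++
(s=6,f=10) a[fast]=8=a[slow] dup → fast++
(s=6,f=11) a[fast]=8=a[slow] dup → fast++
(s=6,f=12) a[fast]=10≠a[slow]=8 write a[7]=10 → slow++,fast++
(s=7,f=13) a[fast]=10=a[slow] dup → fast++
(s=7,f=14) a[fast]=11≠a[slow]=10 write a[8]=11 → slow++,fast++
(s=8,f=15) a[fast]=12≠a[slow]=11 write a[9]=12 → slow++,fast++
(s=9,f=16) a[fast]=12=a[slow] dup → fast++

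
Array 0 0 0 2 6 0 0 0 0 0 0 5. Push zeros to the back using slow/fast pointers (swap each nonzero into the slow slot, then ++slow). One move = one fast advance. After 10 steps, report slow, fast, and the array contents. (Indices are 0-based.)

(s=0,f=0) a[fast]=0 → fast++
(s=0,f=1) a[fast]=0 → fast++
(s=0,f=2) a[fast]=0 → fast++
(s=0,f=3) a[fast]=2≠0 swap→a[0]=2 → slow++,fast++
(s=1,f=4) a[fast]=6≠0 swap→a[1]=6 → slow++,fast++
(s=2,f=5) a[fast]=0 → fast++
(s=2,f=6) a[fast]=0 → fast++
(s=2,f=7) a[fast]=0 → fast++
(s=2,f=8) a[fast]=0 → fast++
(s=2,f=9) a[fast]=0 → fast++

slow=2, fast=10, a=[2, 6, 0, 0, 0, 0, 0, 0, 0, 0, 0, 5]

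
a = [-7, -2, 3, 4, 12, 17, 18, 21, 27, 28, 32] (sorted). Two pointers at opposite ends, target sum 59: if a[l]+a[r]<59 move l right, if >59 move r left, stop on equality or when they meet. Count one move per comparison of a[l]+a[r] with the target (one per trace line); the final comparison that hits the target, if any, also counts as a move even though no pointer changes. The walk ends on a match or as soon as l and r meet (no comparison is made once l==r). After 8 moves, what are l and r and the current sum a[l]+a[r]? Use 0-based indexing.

l=0 r=10: -7+32=25 <59, l++
l=1 r=10: -2+32=30 <59, l++
l=2 r=10: 3+32=35 <59, l++
l=3 r=10: 4+32=36 <59, l++
l=4 r=10: 12+32=44 <59, l++
l=5 r=10: 17+32=49 <59, l++
l=6 r=10: 18+32=50 <59, l++
l=7 r=10: 21+32=53 <59, l++

l=8, r=10, sum=59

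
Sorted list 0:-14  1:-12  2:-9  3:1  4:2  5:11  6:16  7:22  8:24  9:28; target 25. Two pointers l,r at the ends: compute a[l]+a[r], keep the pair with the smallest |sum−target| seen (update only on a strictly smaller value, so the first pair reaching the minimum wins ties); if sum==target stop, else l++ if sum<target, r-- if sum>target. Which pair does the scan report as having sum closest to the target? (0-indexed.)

[0,9] -14+28=14 d=11 * → l++
[1,9] -12+28=16 d=9 * → l++
[2,9] -9+28=19 d=6 * → l++
[3,9] 1+28=29 d=4 * → r--
[3,8] 1+24=25 d=0 * → stop

pair (1, 24) with sum 25 (|Δ|=0)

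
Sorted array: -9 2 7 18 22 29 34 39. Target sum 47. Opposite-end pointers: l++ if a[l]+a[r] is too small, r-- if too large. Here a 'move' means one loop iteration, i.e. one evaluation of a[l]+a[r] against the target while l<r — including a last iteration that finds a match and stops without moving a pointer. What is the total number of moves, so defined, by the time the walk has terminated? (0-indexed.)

[0,7] -9+39=30 <47 → l++
[1,7] 2+39=41 <47 → l++
[2,7] 7+39=46 <47 → l++
[3,7] 18+39=57 >47 → r--
[3,6] 18+34=52 >47 → r--
[3,5] 18+29=47 → found

6 moves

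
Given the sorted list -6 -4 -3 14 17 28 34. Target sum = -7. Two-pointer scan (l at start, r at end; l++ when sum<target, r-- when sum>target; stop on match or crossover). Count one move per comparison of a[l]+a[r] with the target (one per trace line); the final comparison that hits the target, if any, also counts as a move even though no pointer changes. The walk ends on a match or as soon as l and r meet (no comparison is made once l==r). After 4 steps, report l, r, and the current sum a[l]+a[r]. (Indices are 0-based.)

l=0, r=2, sum=-9

[0,6] -6+34=28 >-7 → r--
[0,5] -6+28=22 >-7 → r--
[0,4] -6+17=11 >-7 → r--
[0,3] -6+14=8 >-7 → r--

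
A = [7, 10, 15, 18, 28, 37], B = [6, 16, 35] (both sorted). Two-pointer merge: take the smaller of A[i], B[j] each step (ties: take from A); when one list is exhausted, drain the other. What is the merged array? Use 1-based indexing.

[6, 7, 10, 15, 16, 18, 28, 35, 37]

[i=1,j=1] A[i]=7>B[j]=6 take 6 → j++
[i=1,j=2] A[i]=7<=B[j]=16 take 7 → i++
[i=2,j=2] A[i]=10<=B[j]=16 take 10 → i++
[i=3,j=2] A[i]=15<=B[j]=16 take 15 → i++
[i=4,j=2] A[i]=18>B[j]=16 take 16 → j++
[i=4,j=3] A[i]=18<=B[j]=35 take 18 → i++
[i=5,j=3] A[i]=28<=B[j]=35 take 28 → i++
[i=6,j=3] A[i]=37>B[j]=35 take 35 → j++
[i=6,j=4] B done, take A[i]=37 → i++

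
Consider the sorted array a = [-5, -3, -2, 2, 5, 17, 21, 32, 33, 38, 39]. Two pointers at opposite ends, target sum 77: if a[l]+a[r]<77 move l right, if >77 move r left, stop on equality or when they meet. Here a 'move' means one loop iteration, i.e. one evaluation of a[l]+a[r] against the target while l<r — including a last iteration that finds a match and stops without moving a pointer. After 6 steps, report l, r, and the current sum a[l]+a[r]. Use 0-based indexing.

l=0 r=10: -5+39=34 <77, l++
l=1 r=10: -3+39=36 <77, l++
l=2 r=10: -2+39=37 <77, l++
l=3 r=10: 2+39=41 <77, l++
l=4 r=10: 5+39=44 <77, l++
l=5 r=10: 17+39=56 <77, l++

l=6, r=10, sum=60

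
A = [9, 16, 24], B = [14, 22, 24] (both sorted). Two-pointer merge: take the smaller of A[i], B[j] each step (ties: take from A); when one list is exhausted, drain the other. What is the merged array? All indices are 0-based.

[9, 14, 16, 22, 24, 24]

i=0 j=0: A[i]=9<=B[j]=14 take 9, i++
i=1 j=0: A[i]=16>B[j]=14 take 14, j++
i=1 j=1: A[i]=16<=B[j]=22 take 16, i++
i=2 j=1: A[i]=24>B[j]=22 take 22, j++
i=2 j=2: A[i]=24<=B[j]=24 take 24, i++
i=3 j=2: A done, take B[j]=24, j++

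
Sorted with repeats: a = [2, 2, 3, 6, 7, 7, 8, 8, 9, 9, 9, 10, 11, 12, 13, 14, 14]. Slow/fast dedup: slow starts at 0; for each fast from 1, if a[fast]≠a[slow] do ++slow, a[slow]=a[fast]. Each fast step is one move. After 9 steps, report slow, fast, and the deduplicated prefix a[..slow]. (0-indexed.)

(s=0,f=1) a[fast]=2=a[slow] dup → fast++
(s=0,f=2) a[fast]=3≠a[slow]=2 write a[1]=3 → slow++,fast++
(s=1,f=3) a[fast]=6≠a[slow]=3 write a[2]=6 → slow++,fast++
(s=2,f=4) a[fast]=7≠a[slow]=6 write a[3]=7 → slow++,fast++
(s=3,f=5) a[fast]=7=a[slow] dup → fast++
(s=3,f=6) a[fast]=8≠a[slow]=7 write a[4]=8 → slow++,fast++
(s=4,f=7) a[fast]=8=a[slow] dup → fast++
(s=4,f=8) a[fast]=9≠a[slow]=8 write a[5]=9 → slow++,fast++
(s=5,f=9) a[fast]=9=a[slow] dup → fast++

slow=5, fast=10, prefix=[2, 3, 6, 7, 8, 9]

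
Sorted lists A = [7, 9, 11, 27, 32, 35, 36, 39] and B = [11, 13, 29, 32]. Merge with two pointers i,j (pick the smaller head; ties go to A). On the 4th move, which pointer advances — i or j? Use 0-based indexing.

j

i=0 j=0: A[i]=7<=B[j]=11 take 7, i++
i=1 j=0: A[i]=9<=B[j]=11 take 9, i++
i=2 j=0: A[i]=11<=B[j]=11 take 11, i++
i=3 j=0: A[i]=27>B[j]=11 take 11, j++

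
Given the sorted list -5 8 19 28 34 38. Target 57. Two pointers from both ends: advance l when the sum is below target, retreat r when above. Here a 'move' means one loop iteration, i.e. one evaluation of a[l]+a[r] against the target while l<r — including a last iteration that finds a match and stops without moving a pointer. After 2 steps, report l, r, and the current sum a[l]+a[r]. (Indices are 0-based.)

[0,5] -5+38=33 <57 → l++
[1,5] 8+38=46 <57 → l++

l=2, r=5, sum=57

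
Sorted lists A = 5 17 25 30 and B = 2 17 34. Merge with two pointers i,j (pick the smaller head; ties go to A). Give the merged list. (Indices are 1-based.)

[2, 5, 17, 17, 25, 30, 34]

[i=1,j=1] A[i]=5>B[j]=2 take 2 → j++
[i=1,j=2] A[i]=5<=B[j]=17 take 5 → i++
[i=2,j=2] A[i]=17<=B[j]=17 take 17 → i++
[i=3,j=2] A[i]=25>B[j]=17 take 17 → j++
[i=3,j=3] A[i]=25<=B[j]=34 take 25 → i++
[i=4,j=3] A[i]=30<=B[j]=34 take 30 → i++
[i=5,j=3] A done, take B[j]=34 → j++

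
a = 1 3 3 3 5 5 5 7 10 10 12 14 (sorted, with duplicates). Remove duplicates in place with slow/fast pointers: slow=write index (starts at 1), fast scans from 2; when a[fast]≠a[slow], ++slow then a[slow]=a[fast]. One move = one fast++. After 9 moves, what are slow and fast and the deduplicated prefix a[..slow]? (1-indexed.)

slow=1 fast=2: a[fast]=3≠a[slow]=1 write a[2]=3, slow++,fast++
slow=2 fast=3: a[fast]=3=a[slow] dup, fast++
slow=2 fast=4: a[fast]=3=a[slow] dup, fast++
slow=2 fast=5: a[fast]=5≠a[slow]=3 write a[3]=5, slow++,fast++
slow=3 fast=6: a[fast]=5=a[slow] dup, fast++
slow=3 fast=7: a[fast]=5=a[slow] dup, fast++
slow=3 fast=8: a[fast]=7≠a[slow]=5 write a[4]=7, slow++,fast++
slow=4 fast=9: a[fast]=10≠a[slow]=7 write a[5]=10, slow++,fast++
slow=5 fast=10: a[fast]=10=a[slow] dup, fast++

slow=5, fast=11, prefix=[1, 3, 5, 7, 10]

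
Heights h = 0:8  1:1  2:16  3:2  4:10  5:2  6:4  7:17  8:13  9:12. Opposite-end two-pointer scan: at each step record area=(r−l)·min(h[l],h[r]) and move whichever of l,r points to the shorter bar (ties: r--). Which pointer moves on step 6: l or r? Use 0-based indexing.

l

[0,9] min(8,12)*9=72 best=72 * → l++
[1,9] min(1,12)*8=8 best=72 → l++
[2,9] min(16,12)*7=84 best=84 * → r--
[2,8] min(16,13)*6=78 best=84 → r--
[2,7] min(16,17)*5=80 best=84 → l++
[3,7] min(2,17)*4=8 best=84 → l++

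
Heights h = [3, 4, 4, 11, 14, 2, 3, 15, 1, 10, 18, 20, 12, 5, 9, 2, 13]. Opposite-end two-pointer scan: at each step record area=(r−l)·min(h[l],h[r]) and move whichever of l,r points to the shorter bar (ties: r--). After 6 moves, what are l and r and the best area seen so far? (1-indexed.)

l=1 r=17: min(3,13)*16=48 best=48 *, l++
l=2 r=17: min(4,13)*15=60 best=60 *, l++
l=3 r=17: min(4,13)*14=56 best=60, l++
l=4 r=17: min(11,13)*13=143 best=143 *, l++
l=5 r=17: min(14,13)*12=156 best=156 *, r--
l=5 r=16: min(14,2)*11=22 best=156, r--

l=5, r=15, best area=156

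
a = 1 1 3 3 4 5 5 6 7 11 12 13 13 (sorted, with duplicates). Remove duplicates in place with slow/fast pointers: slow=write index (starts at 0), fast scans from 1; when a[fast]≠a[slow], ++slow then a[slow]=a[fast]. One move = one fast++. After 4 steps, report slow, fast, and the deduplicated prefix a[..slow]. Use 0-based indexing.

slow=2, fast=5, prefix=[1, 3, 4]

(s=0,f=1) a[fast]=1=a[slow] dup → fast++
(s=0,f=2) a[fast]=3≠a[slow]=1 write a[1]=3 → slow++,fast++
(s=1,f=3) a[fast]=3=a[slow] dup → fast++
(s=1,f=4) a[fast]=4≠a[slow]=3 write a[2]=4 → slow++,fast++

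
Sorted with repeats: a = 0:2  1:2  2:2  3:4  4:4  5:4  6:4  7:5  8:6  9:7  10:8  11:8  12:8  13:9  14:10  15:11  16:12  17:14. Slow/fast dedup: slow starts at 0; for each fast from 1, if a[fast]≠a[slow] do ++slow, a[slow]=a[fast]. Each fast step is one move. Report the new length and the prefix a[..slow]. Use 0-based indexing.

slow=0 fast=1: a[fast]=2=a[slow] dup, fast++
slow=0 fast=2: a[fast]=2=a[slow] dup, fast++
slow=0 fast=3: a[fast]=4≠a[slow]=2 write a[1]=4, slow++,fast++
slow=1 fast=4: a[fast]=4=a[slow] dup, fast++
slow=1 fast=5: a[fast]=4=a[slow] dup, fast++
slow=1 fast=6: a[fast]=4=a[slow] dup, fast++
slow=1 fast=7: a[fast]=5≠a[slow]=4 write a[2]=5, slow++,fast++
slow=2 fast=8: a[fast]=6≠a[slow]=5 write a[3]=6, slow++,fast++
slow=3 fast=9: a[fast]=7≠a[slow]=6 write a[4]=7, slow++,fast++
slow=4 fast=10: a[fast]=8≠a[slow]=7 write a[5]=8, slow++,fast++
slow=5 fast=11: a[fast]=8=a[slow] dup, fast++
slow=5 fast=12: a[fast]=8=a[slow] dup, fast++
slow=5 fast=13: a[fast]=9≠a[slow]=8 write a[6]=9, slow++,fast++
slow=6 fast=14: a[fast]=10≠a[slow]=9 write a[7]=10, slow++,fast++
slow=7 fast=15: a[fast]=11≠a[slow]=10 write a[8]=11, slow++,fast++
slow=8 fast=16: a[fast]=12≠a[slow]=11 write a[9]=12, slow++,fast++
slow=9 fast=17: a[fast]=14≠a[slow]=12 write a[10]=14, slow++,fast++

length 11; prefix = [2, 4, 5, 6, 7, 8, 9, 10, 11, 12, 14]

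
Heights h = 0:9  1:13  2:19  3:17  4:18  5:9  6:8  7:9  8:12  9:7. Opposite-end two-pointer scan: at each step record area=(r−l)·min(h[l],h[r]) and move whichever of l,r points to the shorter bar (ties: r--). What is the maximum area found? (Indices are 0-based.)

l=0 r=9: min(9,7)*9=63 best=63 *, r--
l=0 r=8: min(9,12)*8=72 best=72 *, l++
l=1 r=8: min(13,12)*7=84 best=84 *, r--
l=1 r=7: min(13,9)*6=54 best=84, r--
l=1 r=6: min(13,8)*5=40 best=84, r--
l=1 r=5: min(13,9)*4=36 best=84, r--
l=1 r=4: min(13,18)*3=39 best=84, l++
l=2 r=4: min(19,18)*2=36 best=84, r--
l=2 r=3: min(19,17)*1=17 best=84, r--

max area = 84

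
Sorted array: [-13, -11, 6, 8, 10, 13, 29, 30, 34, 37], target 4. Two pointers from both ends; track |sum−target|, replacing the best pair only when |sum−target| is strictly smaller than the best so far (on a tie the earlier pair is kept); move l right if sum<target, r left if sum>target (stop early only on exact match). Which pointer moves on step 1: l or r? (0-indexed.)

[0,9] -13+37=24 d=20 * → r--

r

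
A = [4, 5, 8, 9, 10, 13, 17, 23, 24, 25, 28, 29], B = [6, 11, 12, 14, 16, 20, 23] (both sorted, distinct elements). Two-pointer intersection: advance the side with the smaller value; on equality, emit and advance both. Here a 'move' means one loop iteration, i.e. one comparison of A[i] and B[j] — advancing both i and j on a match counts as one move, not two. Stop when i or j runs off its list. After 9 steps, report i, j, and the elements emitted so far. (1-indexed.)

i=7, j=4, emitted=[]

i=1 j=1: 4<6, i++
i=2 j=1: 5<6, i++
i=3 j=1: 8>6, j++
i=3 j=2: 8<11, i++
i=4 j=2: 9<11, i++
i=5 j=2: 10<11, i++
i=6 j=2: 13>11, j++
i=6 j=3: 13>12, j++
i=6 j=4: 13<14, i++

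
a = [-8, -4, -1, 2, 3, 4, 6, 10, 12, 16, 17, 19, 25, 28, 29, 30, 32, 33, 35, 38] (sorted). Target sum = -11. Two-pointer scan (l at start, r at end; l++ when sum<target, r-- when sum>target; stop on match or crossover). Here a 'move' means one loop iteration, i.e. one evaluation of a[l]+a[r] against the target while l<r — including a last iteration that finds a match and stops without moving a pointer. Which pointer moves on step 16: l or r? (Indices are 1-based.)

r

[1,20] -8+38=30 >-11 → r--
[1,19] -8+35=27 >-11 → r--
[1,18] -8+33=25 >-11 → r--
[1,17] -8+32=24 >-11 → r--
[1,16] -8+30=22 >-11 → r--
[1,15] -8+29=21 >-11 → r--
[1,14] -8+28=20 >-11 → r--
[1,13] -8+25=17 >-11 → r--
[1,12] -8+19=11 >-11 → r--
[1,11] -8+17=9 >-11 → r--
[1,10] -8+16=8 >-11 → r--
[1,9] -8+12=4 >-11 → r--
[1,8] -8+10=2 >-11 → r--
[1,7] -8+6=-2 >-11 → r--
[1,6] -8+4=-4 >-11 → r--
[1,5] -8+3=-5 >-11 → r--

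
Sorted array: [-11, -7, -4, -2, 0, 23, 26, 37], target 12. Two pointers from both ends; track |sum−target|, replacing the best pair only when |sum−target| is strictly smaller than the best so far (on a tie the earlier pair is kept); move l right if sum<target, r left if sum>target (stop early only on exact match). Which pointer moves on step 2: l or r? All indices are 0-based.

r

l=0 r=7: -11+37=26 d=14 *, r--
l=0 r=6: -11+26=15 d=3 *, r--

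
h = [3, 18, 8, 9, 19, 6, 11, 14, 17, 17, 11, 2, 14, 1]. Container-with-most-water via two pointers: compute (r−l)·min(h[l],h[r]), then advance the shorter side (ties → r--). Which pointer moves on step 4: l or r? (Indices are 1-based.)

r

l=1 r=14: min(3,1)*13=13 best=13 *, r--
l=1 r=13: min(3,14)*12=36 best=36 *, l++
l=2 r=13: min(18,14)*11=154 best=154 *, r--
l=2 r=12: min(18,2)*10=20 best=154, r--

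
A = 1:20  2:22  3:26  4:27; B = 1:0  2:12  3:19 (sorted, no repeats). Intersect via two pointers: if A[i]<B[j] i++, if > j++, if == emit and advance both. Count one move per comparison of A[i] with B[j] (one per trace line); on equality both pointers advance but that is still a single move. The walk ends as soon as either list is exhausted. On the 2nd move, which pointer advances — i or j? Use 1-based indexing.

j

i=1 j=1: 20>0, j++
i=1 j=2: 20>12, j++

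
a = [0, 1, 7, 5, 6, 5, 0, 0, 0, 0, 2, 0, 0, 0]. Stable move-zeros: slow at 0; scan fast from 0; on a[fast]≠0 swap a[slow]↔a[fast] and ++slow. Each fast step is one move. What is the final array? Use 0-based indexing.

[1, 7, 5, 6, 5, 2, 0, 0, 0, 0, 0, 0, 0, 0]

slow=0 fast=0: a[fast]=0, fast++
slow=0 fast=1: a[fast]=1≠0 swap→a[0]=1, slow++,fast++
slow=1 fast=2: a[fast]=7≠0 swap→a[1]=7, slow++,fast++
slow=2 fast=3: a[fast]=5≠0 swap→a[2]=5, slow++,fast++
slow=3 fast=4: a[fast]=6≠0 swap→a[3]=6, slow++,fast++
slow=4 fast=5: a[fast]=5≠0 swap→a[4]=5, slow++,fast++
slow=5 fast=6: a[fast]=0, fast++
slow=5 fast=7: a[fast]=0, fast++
slow=5 fast=8: a[fast]=0, fast++
slow=5 fast=9: a[fast]=0, fast++
slow=5 fast=10: a[fast]=2≠0 swap→a[5]=2, slow++,fast++
slow=6 fast=11: a[fast]=0, fast++
slow=6 fast=12: a[fast]=0, fast++
slow=6 fast=13: a[fast]=0, fast++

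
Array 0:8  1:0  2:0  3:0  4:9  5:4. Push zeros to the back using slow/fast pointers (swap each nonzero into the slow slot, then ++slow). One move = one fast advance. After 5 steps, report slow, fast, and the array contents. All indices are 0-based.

slow=2, fast=5, a=[8, 9, 0, 0, 0, 4]

slow=0 fast=0: a[fast]=8≠0 swap→a[0]=8, slow++,fast++
slow=1 fast=1: a[fast]=0, fast++
slow=1 fast=2: a[fast]=0, fast++
slow=1 fast=3: a[fast]=0, fast++
slow=1 fast=4: a[fast]=9≠0 swap→a[1]=9, slow++,fast++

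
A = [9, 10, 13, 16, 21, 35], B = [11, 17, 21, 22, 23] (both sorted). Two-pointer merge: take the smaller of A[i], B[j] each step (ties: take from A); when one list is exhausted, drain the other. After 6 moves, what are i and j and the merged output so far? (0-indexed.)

i=4, j=2, merged so far=[9, 10, 11, 13, 16, 17]

[i=0,j=0] A[i]=9<=B[j]=11 take 9 → i++
[i=1,j=0] A[i]=10<=B[j]=11 take 10 → i++
[i=2,j=0] A[i]=13>B[j]=11 take 11 → j++
[i=2,j=1] A[i]=13<=B[j]=17 take 13 → i++
[i=3,j=1] A[i]=16<=B[j]=17 take 16 → i++
[i=4,j=1] A[i]=21>B[j]=17 take 17 → j++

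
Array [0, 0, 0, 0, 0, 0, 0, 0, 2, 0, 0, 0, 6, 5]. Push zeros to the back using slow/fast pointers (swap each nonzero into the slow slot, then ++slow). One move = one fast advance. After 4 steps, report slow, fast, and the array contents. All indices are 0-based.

slow=0, fast=4, a=[0, 0, 0, 0, 0, 0, 0, 0, 2, 0, 0, 0, 6, 5]

slow=0 fast=0: a[fast]=0, fast++
slow=0 fast=1: a[fast]=0, fast++
slow=0 fast=2: a[fast]=0, fast++
slow=0 fast=3: a[fast]=0, fast++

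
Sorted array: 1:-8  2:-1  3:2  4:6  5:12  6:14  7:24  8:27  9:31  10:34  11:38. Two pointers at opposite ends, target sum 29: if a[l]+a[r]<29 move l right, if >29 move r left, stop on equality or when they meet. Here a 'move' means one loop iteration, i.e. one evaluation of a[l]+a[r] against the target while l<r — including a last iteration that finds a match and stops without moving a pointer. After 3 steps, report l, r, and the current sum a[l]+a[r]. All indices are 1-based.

l=2, r=9, sum=30

[1,11] -8+38=30 >29 → r--
[1,10] -8+34=26 <29 → l++
[2,10] -1+34=33 >29 → r--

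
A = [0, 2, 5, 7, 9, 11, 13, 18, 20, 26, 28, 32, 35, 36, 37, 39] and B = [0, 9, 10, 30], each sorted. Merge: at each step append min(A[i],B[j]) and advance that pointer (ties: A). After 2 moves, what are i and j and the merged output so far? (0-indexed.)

[i=0,j=0] A[i]=0<=B[j]=0 take 0 → i++
[i=1,j=0] A[i]=2>B[j]=0 take 0 → j++

i=1, j=1, merged so far=[0, 0]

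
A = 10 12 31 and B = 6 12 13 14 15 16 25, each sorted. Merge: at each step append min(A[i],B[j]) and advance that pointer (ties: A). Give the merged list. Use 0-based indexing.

i=0 j=0: A[i]=10>B[j]=6 take 6, j++
i=0 j=1: A[i]=10<=B[j]=12 take 10, i++
i=1 j=1: A[i]=12<=B[j]=12 take 12, i++
i=2 j=1: A[i]=31>B[j]=12 take 12, j++
i=2 j=2: A[i]=31>B[j]=13 take 13, j++
i=2 j=3: A[i]=31>B[j]=14 take 14, j++
i=2 j=4: A[i]=31>B[j]=15 take 15, j++
i=2 j=5: A[i]=31>B[j]=16 take 16, j++
i=2 j=6: A[i]=31>B[j]=25 take 25, j++
i=2 j=7: B done, take A[i]=31, i++

[6, 10, 12, 12, 13, 14, 15, 16, 25, 31]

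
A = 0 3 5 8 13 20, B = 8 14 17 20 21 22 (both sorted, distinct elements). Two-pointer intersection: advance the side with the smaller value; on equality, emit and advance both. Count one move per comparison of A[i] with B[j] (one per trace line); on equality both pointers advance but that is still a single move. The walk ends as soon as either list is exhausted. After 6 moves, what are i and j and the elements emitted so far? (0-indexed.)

i=0 j=0: 0<8, i++
i=1 j=0: 3<8, i++
i=2 j=0: 5<8, i++
i=3 j=0: 8==8 emit, i++,j++
i=4 j=1: 13<14, i++
i=5 j=1: 20>14, j++

i=5, j=2, emitted=[8]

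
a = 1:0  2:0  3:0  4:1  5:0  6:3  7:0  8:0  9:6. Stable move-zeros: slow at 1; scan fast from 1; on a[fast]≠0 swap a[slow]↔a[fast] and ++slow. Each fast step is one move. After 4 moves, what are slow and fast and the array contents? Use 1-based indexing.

slow=2, fast=5, a=[1, 0, 0, 0, 0, 3, 0, 0, 6]

slow=1 fast=1: a[fast]=0, fast++
slow=1 fast=2: a[fast]=0, fast++
slow=1 fast=3: a[fast]=0, fast++
slow=1 fast=4: a[fast]=1≠0 swap→a[1]=1, slow++,fast++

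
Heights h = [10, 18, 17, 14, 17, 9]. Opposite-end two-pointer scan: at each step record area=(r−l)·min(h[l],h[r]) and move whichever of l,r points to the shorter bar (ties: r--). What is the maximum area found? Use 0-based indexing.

max area = 51

[0,5] min(10,9)*5=45 best=45 * → r--
[0,4] min(10,17)*4=40 best=45 → l++
[1,4] min(18,17)*3=51 best=51 * → r--
[1,3] min(18,14)*2=28 best=51 → r--
[1,2] min(18,17)*1=17 best=51 → r--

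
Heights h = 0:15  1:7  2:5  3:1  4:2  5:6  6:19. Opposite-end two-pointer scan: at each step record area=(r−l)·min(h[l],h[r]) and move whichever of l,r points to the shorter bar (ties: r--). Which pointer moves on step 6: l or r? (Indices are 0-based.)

[0,6] min(15,19)*6=90 best=90 * → l++
[1,6] min(7,19)*5=35 best=90 → l++
[2,6] min(5,19)*4=20 best=90 → l++
[3,6] min(1,19)*3=3 best=90 → l++
[4,6] min(2,19)*2=4 best=90 → l++
[5,6] min(6,19)*1=6 best=90 → l++

l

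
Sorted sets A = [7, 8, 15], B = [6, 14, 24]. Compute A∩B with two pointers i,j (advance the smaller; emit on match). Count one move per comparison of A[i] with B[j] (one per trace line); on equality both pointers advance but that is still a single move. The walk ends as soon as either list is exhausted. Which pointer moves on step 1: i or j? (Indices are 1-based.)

[i=1,j=1] 7>6 → j++

j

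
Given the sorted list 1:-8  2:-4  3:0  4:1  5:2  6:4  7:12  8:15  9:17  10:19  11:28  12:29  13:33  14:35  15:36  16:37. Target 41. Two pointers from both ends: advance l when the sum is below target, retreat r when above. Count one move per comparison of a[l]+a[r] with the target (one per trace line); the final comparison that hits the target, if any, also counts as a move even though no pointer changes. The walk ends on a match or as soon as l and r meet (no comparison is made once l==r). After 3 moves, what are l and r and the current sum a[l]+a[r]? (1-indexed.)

[1,16] -8+37=29 <41 → l++
[2,16] -4+37=33 <41 → l++
[3,16] 0+37=37 <41 → l++

l=4, r=16, sum=38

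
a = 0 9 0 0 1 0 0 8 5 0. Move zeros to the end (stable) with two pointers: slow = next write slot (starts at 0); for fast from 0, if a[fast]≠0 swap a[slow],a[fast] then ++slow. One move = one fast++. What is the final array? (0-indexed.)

slow=0 fast=0: a[fast]=0, fast++
slow=0 fast=1: a[fast]=9≠0 swap→a[0]=9, slow++,fast++
slow=1 fast=2: a[fast]=0, fast++
slow=1 fast=3: a[fast]=0, fast++
slow=1 fast=4: a[fast]=1≠0 swap→a[1]=1, slow++,fast++
slow=2 fast=5: a[fast]=0, fast++
slow=2 fast=6: a[fast]=0, fast++
slow=2 fast=7: a[fast]=8≠0 swap→a[2]=8, slow++,fast++
slow=3 fast=8: a[fast]=5≠0 swap→a[3]=5, slow++,fast++
slow=4 fast=9: a[fast]=0, fast++

[9, 1, 8, 5, 0, 0, 0, 0, 0, 0]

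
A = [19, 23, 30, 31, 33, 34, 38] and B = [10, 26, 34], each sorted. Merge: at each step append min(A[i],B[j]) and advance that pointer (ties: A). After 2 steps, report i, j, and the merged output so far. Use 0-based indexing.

i=0 j=0: A[i]=19>B[j]=10 take 10, j++
i=0 j=1: A[i]=19<=B[j]=26 take 19, i++

i=1, j=1, merged so far=[10, 19]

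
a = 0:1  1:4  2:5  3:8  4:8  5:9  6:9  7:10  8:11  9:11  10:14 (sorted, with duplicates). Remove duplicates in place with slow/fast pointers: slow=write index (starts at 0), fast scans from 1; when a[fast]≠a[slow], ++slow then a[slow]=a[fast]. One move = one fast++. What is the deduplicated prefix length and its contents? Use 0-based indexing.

length 8; prefix = [1, 4, 5, 8, 9, 10, 11, 14]

slow=0 fast=1: a[fast]=4≠a[slow]=1 write a[1]=4, slow++,fast++
slow=1 fast=2: a[fast]=5≠a[slow]=4 write a[2]=5, slow++,fast++
slow=2 fast=3: a[fast]=8≠a[slow]=5 write a[3]=8, slow++,fast++
slow=3 fast=4: a[fast]=8=a[slow] dup, fast++
slow=3 fast=5: a[fast]=9≠a[slow]=8 write a[4]=9, slow++,fast++
slow=4 fast=6: a[fast]=9=a[slow] dup, fast++
slow=4 fast=7: a[fast]=10≠a[slow]=9 write a[5]=10, slow++,fast++
slow=5 fast=8: a[fast]=11≠a[slow]=10 write a[6]=11, slow++,fast++
slow=6 fast=9: a[fast]=11=a[slow] dup, fast++
slow=6 fast=10: a[fast]=14≠a[slow]=11 write a[7]=14, slow++,fast++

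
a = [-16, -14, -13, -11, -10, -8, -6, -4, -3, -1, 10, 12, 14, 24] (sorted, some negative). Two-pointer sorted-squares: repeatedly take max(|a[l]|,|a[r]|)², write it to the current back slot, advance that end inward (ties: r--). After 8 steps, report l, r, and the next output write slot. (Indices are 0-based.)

l=4, r=9, next write slot=5

l=0 r=13: |-16|<=|24| out[13]=576, r--
l=0 r=12: |-16|>|14| out[12]=256, l++
l=1 r=12: |-14|<=|14| out[11]=196, r--
l=1 r=11: |-14|>|12| out[10]=196, l++
l=2 r=11: |-13|>|12| out[9]=169, l++
l=3 r=11: |-11|<=|12| out[8]=144, r--
l=3 r=10: |-11|>|10| out[7]=121, l++
l=4 r=10: |-10|<=|10| out[6]=100, r--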